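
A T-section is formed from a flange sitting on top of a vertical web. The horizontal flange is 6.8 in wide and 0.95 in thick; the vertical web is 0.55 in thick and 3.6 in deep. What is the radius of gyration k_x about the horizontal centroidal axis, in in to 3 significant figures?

k_x ≈ 1.11 in

Decompose the section into non-overlapping parts with the origin at the bottom-left of its bounding rectangle.
Flange: 6.8 × 0.95, A = 6.46 in², y = 4.075 in, Ī = 0.48585 in⁴.
Web: 0.55 × 3.6, A = 1.98 in², y = 1.8 in, Ī = 2.1384 in⁴.
Centroid: ȳ = ΣA·y / ΣA = 3.5413 in.
Transfer each piece to the horizontal centroidal axis using Ī + A·d² with d = y − 3.5413:
  flange: d = 0.53371 in → contributes +2.3259 in⁴
  web: d = -1.7413 in → contributes +8.142 in⁴
Total I = 10.468 in⁴.
Radius of gyration: k = √(I/A) = √(10.468 / 8.44) = 1.1137 in.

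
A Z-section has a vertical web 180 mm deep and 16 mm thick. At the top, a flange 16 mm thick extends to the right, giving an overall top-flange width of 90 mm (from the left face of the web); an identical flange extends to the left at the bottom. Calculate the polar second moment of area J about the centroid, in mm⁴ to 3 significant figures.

J ≈ 2.97 × 10⁷ mm⁴

Split into non-overlapping primitives; take the origin at the lower-left of the bounding box.
Web: 16 × 180, A = 2 880 mm², y = 90 mm, Ī = 7 776 000 mm⁴.
Top flange (beyond web): 74 × 16, A = 1 184 mm², y = 172 mm, Ī = 25 259 mm⁴.
Bottom flange (beyond web): 74 × 16, A = 1 184 mm², y = 8 mm, Ī = 25 259 mm⁴.
Centroid: ȳ = ΣA·y / ΣA = 90 mm.
Transfer each piece to the centroidal x-axis using Ī + A·d² with d = y − 90:
  web: d = 0 mm → contributes +7 776 000 mm⁴
  top flange (beyond web): d = 82 mm → contributes +7 986 475 mm⁴
  bottom flange (beyond web): d = -82 mm → contributes +7 986 475 mm⁴
Total I = 23 748 949 mm⁴.
For the y-axis: x̄ = 82 mm.
Repeating about the centroidal y-axis gives I_y = 5 937 237 mm⁴.
Polar second moment: J = I_x + I_y = 29 686 187 mm⁴.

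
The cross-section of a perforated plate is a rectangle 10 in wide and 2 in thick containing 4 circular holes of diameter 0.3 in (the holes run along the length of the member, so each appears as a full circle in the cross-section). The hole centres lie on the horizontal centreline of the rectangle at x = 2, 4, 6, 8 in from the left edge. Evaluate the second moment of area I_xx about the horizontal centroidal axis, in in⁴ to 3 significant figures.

Split into non-overlapping primitives; take the origin at the lower-left of the bounding box.
Plate: 10 × 2, A = 20 in², y = 1 in, Ī = 6.6667 in⁴.
Hole 1 (subtracted): ⌀0.3, A = 0.070686 in², y = 1 in, Ī = 0.00039761 in⁴.
Hole 2 (subtracted): ⌀0.3, A = 0.070686 in², y = 1 in, Ī = 0.00039761 in⁴.
Hole 3 (subtracted): ⌀0.3, A = 0.070686 in², y = 1 in, Ī = 0.00039761 in⁴.
Hole 4 (subtracted): ⌀0.3, A = 0.070686 in², y = 1 in, Ī = 0.00039761 in⁴.
By symmetry the centroid is at mid-height, ȳ = 1 in.
All pieces are centred on the horizontal centroidal axis, so I = ΣĪ (holes subtracted) = 6.6651 in⁴.

I_xx ≈ 6.67 in⁴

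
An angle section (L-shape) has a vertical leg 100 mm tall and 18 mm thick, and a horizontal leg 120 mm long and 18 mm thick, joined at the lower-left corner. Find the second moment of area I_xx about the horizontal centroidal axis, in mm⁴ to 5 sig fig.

I_xx ≈ 3.0775 × 10⁶ mm⁴

Split into non-overlapping primitives; take the origin at the lower-left of the bounding box.
Vertical leg: 18 × 100, A = 1 800 mm², y = 50 mm, Ī = 1 500 000 mm⁴.
Horizontal leg (remainder): 102 × 18, A = 1 836 mm², y = 9 mm, Ī = 49 572 mm⁴.
Centroid: ȳ = ΣA·y / ΣA = 29.29703 mm.
Transfer each piece to the horizontal centroidal axis using Ī + A·d² with d = y − 29.29703:
  vertical leg: d = 20.70297 mm → contributes +2 271 503 mm⁴
  horizontal leg (remainder): d = -20.29703 mm → contributes +805947.8 mm⁴
Total I = 3 077 451 mm⁴.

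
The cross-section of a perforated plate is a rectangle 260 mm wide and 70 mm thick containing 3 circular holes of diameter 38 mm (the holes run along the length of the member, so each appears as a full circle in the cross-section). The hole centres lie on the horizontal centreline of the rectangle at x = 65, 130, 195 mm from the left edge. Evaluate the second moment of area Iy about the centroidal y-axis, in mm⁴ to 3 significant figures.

Iy ≈ 9.26 × 10⁷ mm⁴

Decompose the section into non-overlapping parts with the origin at the bottom-left of its bounding rectangle.
Plate: 260 × 70, A = 18 200 mm², x = 130 mm, Ī = 102 526 667 mm⁴.
Hole 1 (subtracted): ⌀38, A = 1134.1 mm², x = 65 mm, Ī = 102 354 mm⁴.
Hole 2 (subtracted): ⌀38, A = 1134.1 mm², x = 130 mm, Ī = 102 354 mm⁴.
Hole 3 (subtracted): ⌀38, A = 1134.1 mm², x = 195 mm, Ī = 102 354 mm⁴.
By symmetry the centroid is at mid-width, x̄ = 130 mm.
Transfer each piece to the centroidal y-axis using Ī + A·d² with d = x − 130:
  plate: d = 0 mm → contributes +102 526 667 mm⁴
  hole 1: d = -65 mm → contributes −4 893 990 mm⁴
  hole 2: d = 0 mm → contributes −102 354 mm⁴
  hole 3: d = 65 mm → contributes −4 893 990 mm⁴
Total I = 92 636 334 mm⁴.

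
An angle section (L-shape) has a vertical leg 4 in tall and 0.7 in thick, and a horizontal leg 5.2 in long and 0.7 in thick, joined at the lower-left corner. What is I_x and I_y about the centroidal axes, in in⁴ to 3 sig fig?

Split into non-overlapping primitives; take the origin at the lower-left of the bounding box.
Vertical leg: 0.7 × 4, A = 2.8 in², y = 2 in, Ī = 3.7333 in⁴.
Horizontal leg (remainder): 4.5 × 0.7, A = 3.15 in², y = 0.35 in, Ī = 0.12863 in⁴.
Centroid: ȳ = ΣA·y / ΣA = 1.1265 in.
Transfer each piece to the centroidal x-axis using Ī + A·d² with d = y − 1.1265:
  vertical leg: d = 0.87353 in → contributes +5.8699 in⁴
  horizontal leg (remainder): d = -0.77647 in → contributes +2.0278 in⁴
Total I = 7.8977 in⁴.
For the y-axis: x̄ = 1.7265 in.
Repeating about the centroidal y-axis gives I_y = 15.451 in⁴.

I_x ≈ 7.90 in⁴, I_y ≈ 15.5 in⁴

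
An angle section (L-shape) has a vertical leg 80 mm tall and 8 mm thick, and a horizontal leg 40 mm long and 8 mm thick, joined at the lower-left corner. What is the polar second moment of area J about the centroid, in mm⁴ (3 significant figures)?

J ≈ 6.78 × 10⁵ mm⁴

Split into non-overlapping primitives; take the origin at the lower-left of the bounding box.
Vertical leg: 8 × 80, A = 640 mm², y = 40 mm, Ī = 341 333 mm⁴.
Horizontal leg (remainder): 32 × 8, A = 256 mm², y = 4 mm, Ī = 1365.3 mm⁴.
Centroid: ȳ = ΣA·y / ΣA = 29.714 mm.
Transfer each piece to the centroidal x-axis using Ī + A·d² with d = y − 29.714:
  vertical leg: d = 10.286 mm → contributes +409 043 mm⁴
  horizontal leg (remainder): d = -25.714 mm → contributes +170 639 mm⁴
Total I = 579 682 mm⁴.
For the y-axis: x̄ = 9.7143 mm.
Repeating about the centroidal y-axis gives I_y = 98 402 mm⁴.
Polar second moment: J = I_x + I_y = 678 083 mm⁴.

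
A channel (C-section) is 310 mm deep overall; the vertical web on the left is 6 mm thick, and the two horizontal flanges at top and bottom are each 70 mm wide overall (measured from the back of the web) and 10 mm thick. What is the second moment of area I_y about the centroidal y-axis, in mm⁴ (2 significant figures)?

Split into non-overlapping primitives; take the origin at the lower-left of the bounding box.
Web: 6 × 310, A = 1 860 mm², x = 3 mm, Ī = 5 580 mm⁴.
Top flange (beyond web): 64 × 10, A = 640 mm², x = 38 mm, Ī = 218 453 mm⁴.
Bottom flange (beyond web): 64 × 10, A = 640 mm², x = 38 mm, Ī = 218 453 mm⁴.
Centroid: x̄ = ΣA·x / ΣA = 17.27 mm.
Transfer each piece to the centroidal y-axis using Ī + A·d² with d = x − 17.27:
  web: d = -14.27 mm → contributes +384 205 mm⁴
  top flange (beyond web): d = 20.73 mm → contributes +493 548 mm⁴
  bottom flange (beyond web): d = 20.73 mm → contributes +493 548 mm⁴
Total I = 1 371 302 mm⁴.

I_y ≈ 1.4 × 10⁶ mm⁴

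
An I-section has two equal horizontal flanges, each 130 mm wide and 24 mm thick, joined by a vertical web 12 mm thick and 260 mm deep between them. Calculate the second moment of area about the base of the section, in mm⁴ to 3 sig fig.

Treat the section as a set of non-overlapping primitives; coordinates are from the bounding-box lower-left.
Bottom flange: 130 × 24, A = 3 120 mm², y = 12 mm, Ī = 149 760 mm⁴.
Web: 12 × 260, A = 3 120 mm², y = 154 mm, Ī = 17 576 000 mm⁴.
Top flange: 130 × 24, A = 3 120 mm², y = 296 mm, Ī = 149 760 mm⁴.
Transfer each piece to the base of the section using Ī + A·d² with d = y − 0:
  bottom flange: d = 12 mm → contributes +599 040 mm⁴
  web: d = 154 mm → contributes +91 569 920 mm⁴
  top flange: d = 296 mm → contributes +273 511 680 mm⁴
Total I = 365 680 640 mm⁴.

I_base ≈ 3.66 × 10⁸ mm⁴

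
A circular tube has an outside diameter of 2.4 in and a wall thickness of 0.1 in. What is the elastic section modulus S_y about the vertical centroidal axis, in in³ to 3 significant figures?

S_y ≈ 0.399 in³

Treat the section as a set of non-overlapping primitives; coordinates are from the bounding-box lower-left.
Outer circle: ⌀2.4, A = 4.5239 in², x = 1.2 in, Ī = 1.6286 in⁴.
Bore (subtracted): ⌀2.2, A = 3.8013 in², x = 1.2 in, Ī = 1.1499 in⁴.
By symmetry the centroid is at mid-width, x̄ = 1.2 in.
All pieces are centred on the vertical centroidal axis, so I = ΣĪ (holes subtracted) = 0.4787 in⁴.
Extreme fibre distance c = 1.2 in; S = I/c = 0.39892 in³.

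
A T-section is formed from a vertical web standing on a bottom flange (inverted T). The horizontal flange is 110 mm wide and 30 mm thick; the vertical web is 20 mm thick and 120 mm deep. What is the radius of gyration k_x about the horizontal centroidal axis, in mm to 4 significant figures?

k_x ≈ 43.82 mm

Treat the section as a set of non-overlapping primitives; coordinates are from the bounding-box lower-left.
Flange: 110 × 30, A = 3 300 mm², y = 15 mm, Ī = 247 500 mm⁴.
Web: 20 × 120, A = 2 400 mm², y = 90 mm, Ī = 2 880 000 mm⁴.
Centroid: ȳ = ΣA·y / ΣA = 46.5789 mm.
Transfer each piece to the horizontal centroidal axis using Ī + A·d² with d = y − 46.5789:
  flange: d = -31.5789 mm → contributes +3 538 359 mm⁴
  web: d = 43.4211 mm → contributes +7 404 931 mm⁴
Total I = 10 943 289 mm⁴.
Radius of gyration: k = √(I/A) = √(10 943 289 / 5 700) = 43.8164 mm.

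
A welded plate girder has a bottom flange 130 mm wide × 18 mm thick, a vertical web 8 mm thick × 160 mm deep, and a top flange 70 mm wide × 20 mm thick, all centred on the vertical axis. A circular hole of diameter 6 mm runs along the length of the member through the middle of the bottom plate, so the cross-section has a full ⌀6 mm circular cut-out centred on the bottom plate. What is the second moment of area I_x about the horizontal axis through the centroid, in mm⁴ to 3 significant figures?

I_x ≈ 3.12 × 10⁷ mm⁴

Decompose the section into non-overlapping parts with the origin at the bottom-left of its bounding rectangle.
Bottom plate: 130 × 18, A = 2 340 mm², y = 9 mm, Ī = 63 180 mm⁴.
Web plate: 8 × 160, A = 1 280 mm², y = 98 mm, Ī = 2 730 667 mm⁴.
Top plate: 70 × 20, A = 1 400 mm², y = 188 mm, Ī = 46 667 mm⁴.
Hole (subtracted): ⌀6, A = 28.274 mm², y = 9 mm, Ī = 63.617 mm⁴.
Centroid: ȳ = ΣA·y / ΣA = 82.025 mm.
Transfer each piece to the horizontal axis through the centroid using Ī + A·d² with d = y − 82.025:
  bottom plate: d = -73.025 mm → contributes +12 541 530 mm⁴
  web plate: d = 15.975 mm → contributes +3 057 330 mm⁴
  top plate: d = 105.98 mm → contributes +15 769 693 mm⁴
  hole: d = -73.025 mm → contributes −150 840 mm⁴
Total I = 31 217 713 mm⁴.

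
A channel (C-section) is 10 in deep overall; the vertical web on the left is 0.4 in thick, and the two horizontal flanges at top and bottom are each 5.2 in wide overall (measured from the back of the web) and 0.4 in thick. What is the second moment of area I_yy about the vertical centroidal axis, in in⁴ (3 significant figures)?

I_yy ≈ 20.7 in⁴

Treat the section as a set of non-overlapping primitives; coordinates are from the bounding-box lower-left.
Web: 0.4 × 10, A = 4 in², x = 0.2 in, Ī = 0.053333 in⁴.
Top flange (beyond web): 4.8 × 0.4, A = 1.92 in², x = 2.8 in, Ī = 3.6864 in⁴.
Bottom flange (beyond web): 4.8 × 0.4, A = 1.92 in², x = 2.8 in, Ī = 3.6864 in⁴.
Centroid: x̄ = ΣA·x / ΣA = 1.4735 in.
Transfer each piece to the vertical centroidal axis using Ī + A·d² with d = x − 1.4735:
  web: d = -1.2735 in → contributes +6.5402 in⁴
  top flange (beyond web): d = 1.3265 in → contributes +7.065 in⁴
  bottom flange (beyond web): d = 1.3265 in → contributes +7.065 in⁴
Total I = 20.67 in⁴.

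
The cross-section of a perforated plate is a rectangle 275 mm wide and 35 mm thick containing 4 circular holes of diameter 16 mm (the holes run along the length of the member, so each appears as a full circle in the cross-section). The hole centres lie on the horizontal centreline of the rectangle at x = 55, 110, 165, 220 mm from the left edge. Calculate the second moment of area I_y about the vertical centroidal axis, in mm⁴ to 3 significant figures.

I_y ≈ 5.76 × 10⁷ mm⁴

Decompose the section into non-overlapping parts with the origin at the bottom-left of its bounding rectangle.
Plate: 275 × 35, A = 9 625 mm², x = 137.5 mm, Ī = 60 657 552 mm⁴.
Hole 1 (subtracted): ⌀16, A = 201.06 mm², x = 55 mm, Ī = 3 217 mm⁴.
Hole 2 (subtracted): ⌀16, A = 201.06 mm², x = 110 mm, Ī = 3 217 mm⁴.
Hole 3 (subtracted): ⌀16, A = 201.06 mm², x = 165 mm, Ī = 3 217 mm⁴.
Hole 4 (subtracted): ⌀16, A = 201.06 mm², x = 220 mm, Ī = 3 217 mm⁴.
By symmetry the centroid is at mid-width, x̄ = 137.5 mm.
Transfer each piece to the vertical centroidal axis using Ī + A·d² with d = x − 137.5:
  plate: d = 0 mm → contributes +60 657 552 mm⁴
  hole 1: d = -82.5 mm → contributes −1 371 695 mm⁴
  hole 2: d = -27.5 mm → contributes −155 270 mm⁴
  hole 3: d = 27.5 mm → contributes −155 270 mm⁴
  hole 4: d = 82.5 mm → contributes −1 371 695 mm⁴
Total I = 57 603 622 mm⁴.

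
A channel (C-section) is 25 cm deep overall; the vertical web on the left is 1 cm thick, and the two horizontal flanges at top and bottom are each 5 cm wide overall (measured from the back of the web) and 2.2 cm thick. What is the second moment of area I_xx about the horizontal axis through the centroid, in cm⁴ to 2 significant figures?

Break the section into simple shapes (no overlaps), measuring from the bottom-left corner of the bounding box.
Web: 1 × 25, A = 25 cm², y = 12.5 cm, Ī = 1 302 cm⁴.
Top flange (beyond web): 4 × 2.2, A = 8.8 cm², y = 23.9 cm, Ī = 3.549 cm⁴.
Bottom flange (beyond web): 4 × 2.2, A = 8.8 cm², y = 1.1 cm, Ī = 3.549 cm⁴.
By symmetry the centroid is at mid-height, ȳ = 12.5 cm.
Transfer each piece to the horizontal axis through the centroid using Ī + A·d² with d = y − 12.5:
  web: d = 0 cm → contributes +1 302 cm⁴
  top flange (beyond web): d = 11.4 cm → contributes +1 147 cm⁴
  bottom flange (beyond web): d = -11.4 cm → contributes +1 147 cm⁴
Total I = 3 596 cm⁴.

I_xx ≈ 3600 cm⁴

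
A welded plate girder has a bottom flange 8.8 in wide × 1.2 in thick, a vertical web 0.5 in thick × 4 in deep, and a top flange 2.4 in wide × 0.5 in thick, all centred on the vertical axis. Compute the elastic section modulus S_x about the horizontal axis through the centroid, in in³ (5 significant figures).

S_x ≈ 8.5785 in³

Decompose the section into non-overlapping parts with the origin at the bottom-left of its bounding rectangle.
Bottom plate: 8.8 × 1.2, A = 10.56 in², y = 0.6 in, Ī = 1.2672 in⁴.
Web plate: 0.5 × 4, A = 2 in², y = 3.2 in, Ī = 2.666667 in⁴.
Top plate: 2.4 × 0.5, A = 1.2 in², y = 5.45 in, Ī = 0.025 in⁴.
Centroid: ȳ = ΣA·y / ΣA = 1.400872 in.
Transfer each piece to the horizontal axis through the centroid using Ī + A·d² with d = y − 1.400872:
  bottom plate: d = -0.8008721 in → contributes +8.040343 in⁴
  web plate: d = 1.799128 in → contributes +9.140389 in⁴
  top plate: d = 4.049128 in → contributes +19.69952 in⁴
Total I = 36.88026 in⁴.
Extreme fibre distance c = 4.299128 in; S = I/c = 8.578544 in³.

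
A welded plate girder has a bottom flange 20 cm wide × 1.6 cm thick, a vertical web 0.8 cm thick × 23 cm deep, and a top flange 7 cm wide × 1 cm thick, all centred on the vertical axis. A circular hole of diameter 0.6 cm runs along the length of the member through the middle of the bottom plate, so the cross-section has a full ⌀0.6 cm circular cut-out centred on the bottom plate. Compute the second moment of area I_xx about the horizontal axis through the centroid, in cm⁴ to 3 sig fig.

Decompose the section into non-overlapping parts with the origin at the bottom-left of its bounding rectangle.
Bottom plate: 20 × 1.6, A = 32 cm², y = 0.8 cm, Ī = 6.8267 cm⁴.
Web plate: 0.8 × 23, A = 18.4 cm², y = 13.1 cm, Ī = 811.13 cm⁴.
Top plate: 7 × 1, A = 7 cm², y = 25.1 cm, Ī = 0.58333 cm⁴.
Hole (subtracted): ⌀0.6, A = 0.28274 cm², y = 0.8 cm, Ī = 0.0063617 cm⁴.
Centroid: ȳ = ΣA·y / ΣA = 7.7405 cm.
Transfer each piece to the horizontal axis through the centroid using Ī + A·d² with d = y − 7.7405:
  bottom plate: d = -6.9405 cm → contributes +1548.3 cm⁴
  web plate: d = 5.3595 cm → contributes +1339.7 cm⁴
  top plate: d = 17.36 cm → contributes +2110.1 cm⁴
  hole: d = -6.9405 cm → contributes −13.626 cm⁴
Total I = 4984.4 cm⁴.

I_xx ≈ 4980 cm⁴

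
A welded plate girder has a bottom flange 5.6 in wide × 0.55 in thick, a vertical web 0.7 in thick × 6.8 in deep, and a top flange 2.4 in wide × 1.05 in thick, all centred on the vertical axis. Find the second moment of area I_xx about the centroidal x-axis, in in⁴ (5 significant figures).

I_xx ≈ 98.874 in⁴

Split into non-overlapping primitives; take the origin at the lower-left of the bounding box.
Bottom plate: 5.6 × 0.55, A = 3.08 in², y = 0.275 in, Ī = 0.07764167 in⁴.
Web plate: 0.7 × 6.8, A = 4.76 in², y = 3.95 in, Ī = 18.34187 in⁴.
Top plate: 2.4 × 1.05, A = 2.52 in², y = 7.875 in, Ī = 0.231525 in⁴.
Centroid: ȳ = ΣA·y / ΣA = 3.812162 in.
Transfer each piece to the centroidal x-axis using Ī + A·d² with d = y − 3.812162:
  bottom plate: d = -3.537162 in → contributes +38.61311 in⁴
  web plate: d = 0.1378378 in → contributes +18.4323 in⁴
  top plate: d = 4.062838 in → contributes +41.82829 in⁴
Total I = 98.8737 in⁴.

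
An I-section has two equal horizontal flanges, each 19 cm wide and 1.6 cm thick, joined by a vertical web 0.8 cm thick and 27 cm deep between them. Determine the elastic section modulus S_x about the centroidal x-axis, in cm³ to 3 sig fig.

Split into non-overlapping primitives; take the origin at the lower-left of the bounding box.
Bottom flange: 19 × 1.6, A = 30.4 cm², y = 0.8 cm, Ī = 6.4853 cm⁴.
Web: 0.8 × 27, A = 21.6 cm², y = 15.1 cm, Ī = 1312.2 cm⁴.
Top flange: 19 × 1.6, A = 30.4 cm², y = 29.4 cm, Ī = 6.4853 cm⁴.
By symmetry the centroid is at mid-height, ȳ = 15.1 cm.
Transfer each piece to the centroidal x-axis using Ī + A·d² with d = y − 15.1:
  bottom flange: d = -14.3 cm → contributes +6 223 cm⁴
  web: d = 0 cm → contributes +1312.2 cm⁴
  top flange: d = 14.3 cm → contributes +6 223 cm⁴
Total I = 13 758 cm⁴.
Extreme fibre distance c = 15.1 cm; S = I/c = 911.14 cm³.

S_x ≈ 911 cm³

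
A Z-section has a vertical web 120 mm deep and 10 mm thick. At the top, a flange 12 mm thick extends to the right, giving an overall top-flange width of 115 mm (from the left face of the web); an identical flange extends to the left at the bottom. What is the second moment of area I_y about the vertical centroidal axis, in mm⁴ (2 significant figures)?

I_y ≈ 1.1 × 10⁷ mm⁴

Decompose the section into non-overlapping parts with the origin at the bottom-left of its bounding rectangle.
Web: 10 × 120, A = 1 200 mm², x = 110 mm, Ī = 10 000 mm⁴.
Top flange (beyond web): 105 × 12, A = 1 260 mm², x = 167.5 mm, Ī = 1 157 625 mm⁴.
Bottom flange (beyond web): 105 × 12, A = 1 260 mm², x = 52.5 mm, Ī = 1 157 625 mm⁴.
Centroid: x̄ = ΣA·x / ΣA = 110 mm.
Transfer each piece to the vertical centroidal axis using Ī + A·d² with d = x − 110:
  web: d = 0 mm → contributes +10 000 mm⁴
  top flange (beyond web): d = 57.5 mm → contributes +5 323 500 mm⁴
  bottom flange (beyond web): d = -57.5 mm → contributes +5 323 500 mm⁴
Total I = 10 657 000 mm⁴.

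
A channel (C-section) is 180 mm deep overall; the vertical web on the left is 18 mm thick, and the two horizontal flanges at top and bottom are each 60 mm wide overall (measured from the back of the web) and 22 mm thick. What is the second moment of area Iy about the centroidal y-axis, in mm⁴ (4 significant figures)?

Treat the section as a set of non-overlapping primitives; coordinates are from the bounding-box lower-left.
Web: 18 × 180, A = 3 240 mm², x = 9 mm, Ī = 87 480 mm⁴.
Top flange (beyond web): 42 × 22, A = 924 mm², x = 39 mm, Ī = 135 828 mm⁴.
Bottom flange (beyond web): 42 × 22, A = 924 mm², x = 39 mm, Ī = 135 828 mm⁴.
Centroid: x̄ = ΣA·x / ΣA = 19.8962 mm.
Transfer each piece to the centroidal y-axis using Ī + A·d² with d = x − 19.8962:
  web: d = -10.8962 mm → contributes +472 158 mm⁴
  top flange (beyond web): d = 19.1038 mm → contributes +473 046 mm⁴
  bottom flange (beyond web): d = 19.1038 mm → contributes +473 046 mm⁴
Total I = 1 418 249 mm⁴.

Iy ≈ 1.418 × 10⁶ mm⁴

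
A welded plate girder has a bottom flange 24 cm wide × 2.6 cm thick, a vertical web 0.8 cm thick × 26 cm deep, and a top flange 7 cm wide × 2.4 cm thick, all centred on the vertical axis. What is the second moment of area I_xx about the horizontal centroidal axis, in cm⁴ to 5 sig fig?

I_xx ≈ 1.3089 × 10⁴ cm⁴

Treat the section as a set of non-overlapping primitives; coordinates are from the bounding-box lower-left.
Bottom plate: 24 × 2.6, A = 62.4 cm², y = 1.3 cm, Ī = 35.152 cm⁴.
Web plate: 0.8 × 26, A = 20.8 cm², y = 15.6 cm, Ī = 1171.733 cm⁴.
Top plate: 7 × 2.4, A = 16.8 cm², y = 29.8 cm, Ī = 8.064 cm⁴.
Centroid: ȳ = ΣA·y / ΣA = 9.0624 cm.
Transfer each piece to the horizontal centroidal axis using Ī + A·d² with d = y − 9.0624:
  bottom plate: d = -7.7624 cm → contributes +3795.055 cm⁴
  web plate: d = 6.5376 cm → contributes +2060.73 cm⁴
  top plate: d = 20.7376 cm → contributes +7232.871 cm⁴
Total I = 13088.66 cm⁴.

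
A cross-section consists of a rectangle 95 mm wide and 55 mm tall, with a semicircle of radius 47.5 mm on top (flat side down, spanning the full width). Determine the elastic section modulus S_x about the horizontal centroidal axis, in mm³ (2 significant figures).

Decompose the section into non-overlapping parts with the origin at the bottom-left of its bounding rectangle.
Rectangular body: 95 × 55, A = 5 225 mm², y = 27.5 mm, Ī = 1 317 135 mm⁴.
Semicircular cap: semicircle r = 47.5, A = 3 544 mm², y = 75.16 mm, Ī = 558 736 mm⁴.
Centroid: ȳ = ΣA·y / ΣA = 46.76 mm.
Transfer each piece to the horizontal centroidal axis using Ī + A·d² with d = y − 46.76:
  rectangular body: d = -19.26 mm → contributes +3 255 747 mm⁴
  semicircular cap: d = 28.4 mm → contributes +3 416 787 mm⁴
Total I = 6 672 534 mm⁴.
Extreme fibre distance c = 55.74 mm; S = I/c = 119 713 mm³.

S_x ≈ 1.2 × 10⁵ mm³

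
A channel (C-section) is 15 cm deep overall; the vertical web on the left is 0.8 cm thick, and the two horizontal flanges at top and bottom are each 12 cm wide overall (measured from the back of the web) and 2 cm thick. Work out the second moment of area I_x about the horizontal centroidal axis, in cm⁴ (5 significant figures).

Break the section into simple shapes (no overlaps), measuring from the bottom-left corner of the bounding box.
Web: 0.8 × 15, A = 12 cm², y = 7.5 cm, Ī = 225 cm⁴.
Top flange (beyond web): 11.2 × 2, A = 22.4 cm², y = 14 cm, Ī = 7.466667 cm⁴.
Bottom flange (beyond web): 11.2 × 2, A = 22.4 cm², y = 1 cm, Ī = 7.466667 cm⁴.
By symmetry the centroid is at mid-height, ȳ = 7.5 cm.
Transfer each piece to the horizontal centroidal axis using Ī + A·d² with d = y − 7.5:
  web: d = 0 cm → contributes +225 cm⁴
  top flange (beyond web): d = 6.5 cm → contributes +953.8667 cm⁴
  bottom flange (beyond web): d = -6.5 cm → contributes +953.8667 cm⁴
Total I = 2132.733 cm⁴.

I_x ≈ 2132.7 cm⁴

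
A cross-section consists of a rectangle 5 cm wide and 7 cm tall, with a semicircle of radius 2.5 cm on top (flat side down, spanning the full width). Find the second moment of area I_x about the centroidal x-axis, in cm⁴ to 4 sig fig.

Decompose the section into non-overlapping parts with the origin at the bottom-left of its bounding rectangle.
Rectangular body: 5 × 7, A = 35 cm², y = 3.5 cm, Ī = 142.917 cm⁴.
Semicircular cap: semicircle r = 2.5, A = 9.81748 cm², y = 8.06103 cm, Ī = 4.28738 cm⁴.
Centroid: ȳ = ΣA·y / ΣA = 4.49912 cm.
Transfer each piece to the centroidal x-axis using Ī + A·d² with d = y − 4.49912:
  rectangular body: d = -0.999116 cm → contributes +177.855 cm⁴
  semicircular cap: d = 3.56192 cm → contributes +128.844 cm⁴
Total I = 306.699 cm⁴.

I_x ≈ 306.7 cm⁴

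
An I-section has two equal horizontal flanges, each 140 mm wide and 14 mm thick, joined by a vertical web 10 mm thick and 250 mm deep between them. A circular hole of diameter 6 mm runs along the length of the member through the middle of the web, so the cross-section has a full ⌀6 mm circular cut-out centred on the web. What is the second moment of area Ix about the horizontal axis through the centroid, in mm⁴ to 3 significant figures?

Treat the section as a set of non-overlapping primitives; coordinates are from the bounding-box lower-left.
Bottom flange: 140 × 14, A = 1 960 mm², y = 7 mm, Ī = 32 013 mm⁴.
Web: 10 × 250, A = 2 500 mm², y = 139 mm, Ī = 13 020 833 mm⁴.
Top flange: 140 × 14, A = 1 960 mm², y = 271 mm, Ī = 32 013 mm⁴.
Hole (subtracted): ⌀6, A = 28.274 mm², y = 139 mm, Ī = 63.617 mm⁴.
By symmetry the centroid is at mid-height, ȳ = 139 mm.
Transfer each piece to the horizontal axis through the centroid using Ī + A·d² with d = y − 139:
  bottom flange: d = -132 mm → contributes +34 183 053 mm⁴
  web: d = 0 mm → contributes +13 020 833 mm⁴
  top flange: d = 132 mm → contributes +34 183 053 mm⁴
  hole: d = 0 mm → contributes −63.617 mm⁴
Total I = 81 386 876 mm⁴.

Ix ≈ 8.14 × 10⁷ mm⁴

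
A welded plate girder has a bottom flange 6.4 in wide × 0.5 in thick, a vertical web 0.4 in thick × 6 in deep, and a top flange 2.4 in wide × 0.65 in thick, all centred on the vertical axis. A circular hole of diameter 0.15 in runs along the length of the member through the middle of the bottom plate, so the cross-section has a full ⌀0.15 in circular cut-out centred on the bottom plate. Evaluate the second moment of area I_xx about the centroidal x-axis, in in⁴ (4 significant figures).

I_xx ≈ 54.46 in⁴

Break the section into simple shapes (no overlaps), measuring from the bottom-left corner of the bounding box.
Bottom plate: 6.4 × 0.5, A = 3.2 in², y = 0.25 in, Ī = 0.0666667 in⁴.
Web plate: 0.4 × 6, A = 2.4 in², y = 3.5 in, Ī = 7.2 in⁴.
Top plate: 2.4 × 0.65, A = 1.56 in², y = 6.825 in, Ī = 0.054925 in⁴.
Hole (subtracted): ⌀0.15, A = 0.0176715 in², y = 0.25 in, Ī = 0.0000248505 in⁴.
Centroid: ȳ = ΣA·y / ΣA = 2.77817 in.
Transfer each piece to the centroidal x-axis using Ī + A·d² with d = y − 2.77817:
  bottom plate: d = -2.52817 in → contributes +20.5199 in⁴
  web plate: d = 0.721833 in → contributes +8.4505 in⁴
  top plate: d = 4.04683 in → contributes +25.6028 in⁴
  hole: d = -2.52817 in → contributes −0.112974 in⁴
Total I = 54.4602 in⁴.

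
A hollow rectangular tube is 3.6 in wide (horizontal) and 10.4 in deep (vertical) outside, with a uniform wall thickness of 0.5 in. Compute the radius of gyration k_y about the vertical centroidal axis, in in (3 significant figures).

Break the section into simple shapes (no overlaps), measuring from the bottom-left corner of the bounding box.
Outer rectangle: 3.6 × 10.4, A = 37.44 in², x = 1.8 in, Ī = 40.435 in⁴.
Inner void (subtracted): 2.6 × 9.4, A = 24.44 in², x = 1.8 in, Ī = 13.768 in⁴.
By symmetry the centroid is at mid-width, x̄ = 1.8 in.
All pieces are centred on the vertical centroidal axis, so I = ΣĪ (holes subtracted) = 26.667 in⁴.
Radius of gyration: k = √(I/A) = √(26.667 / 13) = 1.4322 in.

k_y ≈ 1.43 in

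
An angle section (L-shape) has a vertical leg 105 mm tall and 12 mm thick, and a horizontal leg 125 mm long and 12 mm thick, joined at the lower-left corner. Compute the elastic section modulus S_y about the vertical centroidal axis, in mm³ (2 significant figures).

Treat the section as a set of non-overlapping primitives; coordinates are from the bounding-box lower-left.
Vertical leg: 12 × 105, A = 1 260 mm², x = 6 mm, Ī = 15 120 mm⁴.
Horizontal leg (remainder): 113 × 12, A = 1 356 mm², x = 68.5 mm, Ī = 1 442 897 mm⁴.
Centroid: x̄ = ΣA·x / ΣA = 38.4 mm.
Transfer each piece to the vertical centroidal axis using Ī + A·d² with d = x − 38.4:
  vertical leg: d = -32.4 mm → contributes +1 337 555 mm⁴
  horizontal leg (remainder): d = 30.1 mm → contributes +2 671 709 mm⁴
Total I = 4 009 264 mm⁴.
Extreme fibre distance c = 86.6 mm; S = I/c = 46 295 mm³.

S_y ≈ 4.6 × 10⁴ mm³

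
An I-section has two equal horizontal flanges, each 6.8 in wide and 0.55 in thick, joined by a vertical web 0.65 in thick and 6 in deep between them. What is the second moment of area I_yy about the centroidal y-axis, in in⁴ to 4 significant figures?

Decompose the section into non-overlapping parts with the origin at the bottom-left of its bounding rectangle.
Bottom flange: 6.8 × 0.55, A = 3.74 in², x = 3.4 in, Ī = 14.4115 in⁴.
Web: 0.65 × 6, A = 3.9 in², x = 3.4 in, Ī = 0.137313 in⁴.
Top flange: 6.8 × 0.55, A = 3.74 in², x = 3.4 in, Ī = 14.4115 in⁴.
By symmetry the centroid is at mid-width, x̄ = 3.4 in.
All pieces are centred on the centroidal y-axis, so I = ΣĪ = 28.9602 in⁴.

I_yy ≈ 28.96 in⁴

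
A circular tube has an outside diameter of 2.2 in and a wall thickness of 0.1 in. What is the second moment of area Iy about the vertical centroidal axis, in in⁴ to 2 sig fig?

Iy ≈ 0.36 in⁴

Treat the section as a set of non-overlapping primitives; coordinates are from the bounding-box lower-left.
Outer circle: ⌀2.2, A = 3.801 in², x = 1.1 in, Ī = 1.15 in⁴.
Bore (subtracted): ⌀2, A = 3.142 in², x = 1.1 in, Ī = 0.7854 in⁴.
By symmetry the centroid is at mid-width, x̄ = 1.1 in.
All pieces are centred on the vertical centroidal axis, so I = ΣĪ (holes subtracted) = 0.3645 in⁴.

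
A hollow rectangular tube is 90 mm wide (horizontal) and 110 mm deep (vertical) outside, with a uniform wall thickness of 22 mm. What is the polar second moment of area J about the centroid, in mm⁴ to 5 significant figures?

J ≈ 1.5028 × 10⁷ mm⁴

Treat the section as a set of non-overlapping primitives; coordinates are from the bounding-box lower-left.
Outer rectangle: 90 × 110, A = 9 900 mm², y = 55 mm, Ī = 9 982 500 mm⁴.
Inner void (subtracted): 46 × 66, A = 3 036 mm², y = 55 mm, Ī = 1 102 068 mm⁴.
By symmetry the centroid is at mid-height, ȳ = 55 mm.
All pieces are centred on the centroidal x-axis, so I = ΣĪ (holes subtracted) = 8 880 432 mm⁴.
Repeating about the centroidal y-axis gives I_y = 6 147 152 mm⁴.
Polar second moment: J = I_x + I_y = 15 027 584 mm⁴.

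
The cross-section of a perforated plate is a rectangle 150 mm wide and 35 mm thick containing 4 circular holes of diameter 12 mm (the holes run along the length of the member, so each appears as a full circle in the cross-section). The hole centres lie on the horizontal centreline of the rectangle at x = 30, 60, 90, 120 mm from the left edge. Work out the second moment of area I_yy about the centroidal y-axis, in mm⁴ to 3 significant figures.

Treat the section as a set of non-overlapping primitives; coordinates are from the bounding-box lower-left.
Plate: 150 × 35, A = 5 250 mm², x = 75 mm, Ī = 9 843 750 mm⁴.
Hole 1 (subtracted): ⌀12, A = 113.1 mm², x = 30 mm, Ī = 1017.9 mm⁴.
Hole 2 (subtracted): ⌀12, A = 113.1 mm², x = 60 mm, Ī = 1017.9 mm⁴.
Hole 3 (subtracted): ⌀12, A = 113.1 mm², x = 90 mm, Ī = 1017.9 mm⁴.
Hole 4 (subtracted): ⌀12, A = 113.1 mm², x = 120 mm, Ī = 1017.9 mm⁴.
By symmetry the centroid is at mid-width, x̄ = 75 mm.
Transfer each piece to the centroidal y-axis using Ī + A·d² with d = x − 75:
  plate: d = 0 mm → contributes +9 843 750 mm⁴
  hole 1: d = -45 mm → contributes −230 040 mm⁴
  hole 2: d = -15 mm → contributes −26 465 mm⁴
  hole 3: d = 15 mm → contributes −26 465 mm⁴
  hole 4: d = 45 mm → contributes −230 040 mm⁴
Total I = 9 330 740 mm⁴.

I_yy ≈ 9.33 × 10⁶ mm⁴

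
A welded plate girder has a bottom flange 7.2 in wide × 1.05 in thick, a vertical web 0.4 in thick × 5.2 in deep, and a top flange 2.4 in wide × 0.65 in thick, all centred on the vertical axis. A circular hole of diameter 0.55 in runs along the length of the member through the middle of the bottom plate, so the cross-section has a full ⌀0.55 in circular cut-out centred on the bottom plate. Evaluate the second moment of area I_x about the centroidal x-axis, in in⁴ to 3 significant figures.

I_x ≈ 59.7 in⁴

Treat the section as a set of non-overlapping primitives; coordinates are from the bounding-box lower-left.
Bottom plate: 7.2 × 1.05, A = 7.56 in², y = 0.525 in, Ī = 0.69458 in⁴.
Web plate: 0.4 × 5.2, A = 2.08 in², y = 3.65 in, Ī = 4.6869 in⁴.
Top plate: 2.4 × 0.65, A = 1.56 in², y = 6.575 in, Ī = 0.054925 in⁴.
Hole (subtracted): ⌀0.55, A = 0.23758 in², y = 0.525 in, Ī = 0.0044918 in⁴.
Centroid: ȳ = ΣA·y / ΣA = 1.9789 in.
Transfer each piece to the centroidal x-axis using Ī + A·d² with d = y − 1.9789:
  bottom plate: d = -1.4539 in → contributes +16.675 in⁴
  web plate: d = 1.6711 in → contributes +10.496 in⁴
  top plate: d = 4.5961 in → contributes +33.009 in⁴
  hole: d = -1.4539 in → contributes −0.50668 in⁴
Total I = 59.672 in⁴.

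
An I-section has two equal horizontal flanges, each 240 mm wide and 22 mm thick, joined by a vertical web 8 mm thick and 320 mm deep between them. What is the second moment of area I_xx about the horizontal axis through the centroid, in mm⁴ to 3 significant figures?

I_xx ≈ 3.31 × 10⁸ mm⁴

Treat the section as a set of non-overlapping primitives; coordinates are from the bounding-box lower-left.
Bottom flange: 240 × 22, A = 5 280 mm², y = 11 mm, Ī = 212 960 mm⁴.
Web: 8 × 320, A = 2 560 mm², y = 182 mm, Ī = 21 845 333 mm⁴.
Top flange: 240 × 22, A = 5 280 mm², y = 353 mm, Ī = 212 960 mm⁴.
By symmetry the centroid is at mid-height, ȳ = 182 mm.
Transfer each piece to the horizontal axis through the centroid using Ī + A·d² with d = y − 182:
  bottom flange: d = -171 mm → contributes +154 605 440 mm⁴
  web: d = 0 mm → contributes +21 845 333 mm⁴
  top flange: d = 171 mm → contributes +154 605 440 mm⁴
Total I = 331 056 213 mm⁴.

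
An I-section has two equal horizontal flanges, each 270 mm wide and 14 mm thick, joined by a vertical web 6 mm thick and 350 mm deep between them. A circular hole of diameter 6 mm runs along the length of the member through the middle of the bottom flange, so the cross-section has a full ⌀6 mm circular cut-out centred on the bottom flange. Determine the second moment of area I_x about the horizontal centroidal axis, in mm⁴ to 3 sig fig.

Break the section into simple shapes (no overlaps), measuring from the bottom-left corner of the bounding box.
Bottom flange: 270 × 14, A = 3 780 mm², y = 7 mm, Ī = 61 740 mm⁴.
Web: 6 × 350, A = 2 100 mm², y = 189 mm, Ī = 21 437 500 mm⁴.
Top flange: 270 × 14, A = 3 780 mm², y = 371 mm, Ī = 61 740 mm⁴.
Hole (subtracted): ⌀6, A = 28.274 mm², y = 7 mm, Ī = 63.617 mm⁴.
Centroid: ȳ = ΣA·y / ΣA = 189.53 mm.
Transfer each piece to the horizontal centroidal axis using Ī + A·d² with d = y − 189.53:
  bottom flange: d = -182.53 mm → contributes +126 006 650 mm⁴
  web: d = -0.53427 mm → contributes +21 438 099 mm⁴
  top flange: d = 181.47 mm → contributes +124 536 428 mm⁴
  hole: d = -182.53 mm → contributes −942 129 mm⁴
Total I = 271 039 048 mm⁴.

I_x ≈ 2.71 × 10⁸ mm⁴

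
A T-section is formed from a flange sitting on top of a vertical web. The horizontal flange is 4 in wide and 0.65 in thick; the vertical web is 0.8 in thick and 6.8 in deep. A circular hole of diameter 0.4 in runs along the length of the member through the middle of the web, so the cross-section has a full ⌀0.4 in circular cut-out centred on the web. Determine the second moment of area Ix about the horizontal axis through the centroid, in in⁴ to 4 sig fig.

Treat the section as a set of non-overlapping primitives; coordinates are from the bounding-box lower-left.
Flange: 4 × 0.65, A = 2.6 in², y = 7.125 in, Ī = 0.0915417 in⁴.
Web: 0.8 × 6.8, A = 5.44 in², y = 3.4 in, Ī = 20.9621 in⁴.
Hole (subtracted): ⌀0.4, A = 0.125664 in², y = 3.4 in, Ī = 0.00125664 in⁴.
Centroid: ȳ = ΣA·y / ΣA = 4.62373 in.
Transfer each piece to the horizontal axis through the centroid using Ī + A·d² with d = y − 4.62373:
  flange: d = 2.50127 in → contributes +16.3581 in⁴
  web: d = -1.22373 in → contributes +29.1086 in⁴
  hole: d = -1.22373 in → contributes −0.18944 in⁴
Total I = 45.2772 in⁴.

Ix ≈ 45.28 in⁴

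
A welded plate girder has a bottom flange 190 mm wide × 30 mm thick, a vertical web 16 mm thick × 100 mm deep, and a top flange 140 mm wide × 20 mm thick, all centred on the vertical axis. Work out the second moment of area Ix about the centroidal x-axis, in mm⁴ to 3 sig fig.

Ix ≈ 3.20 × 10⁷ mm⁴

Split into non-overlapping primitives; take the origin at the lower-left of the bounding box.
Bottom plate: 190 × 30, A = 5 700 mm², y = 15 mm, Ī = 427 500 mm⁴.
Web plate: 16 × 100, A = 1 600 mm², y = 80 mm, Ī = 1 333 333 mm⁴.
Top plate: 140 × 20, A = 2 800 mm², y = 140 mm, Ī = 93 333 mm⁴.
Centroid: ȳ = ΣA·y / ΣA = 59.95 mm.
Transfer each piece to the centroidal x-axis using Ī + A·d² with d = y − 59.95:
  bottom plate: d = -44.95 mm → contributes +11 944 618 mm⁴
  web plate: d = 20.05 mm → contributes +1 976 506 mm⁴
  top plate: d = 80.05 mm → contributes +18 035 518 mm⁴
Total I = 31 956 642 mm⁴.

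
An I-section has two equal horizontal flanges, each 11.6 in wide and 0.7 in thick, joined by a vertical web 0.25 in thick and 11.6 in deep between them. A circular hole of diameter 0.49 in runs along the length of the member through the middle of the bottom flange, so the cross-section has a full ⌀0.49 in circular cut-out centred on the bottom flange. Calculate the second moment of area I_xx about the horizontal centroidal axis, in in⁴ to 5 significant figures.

Split into non-overlapping primitives; take the origin at the lower-left of the bounding box.
Bottom flange: 11.6 × 0.7, A = 8.12 in², y = 0.35 in, Ī = 0.3315667 in⁴.
Web: 0.25 × 11.6, A = 2.9 in², y = 6.5 in, Ī = 32.51867 in⁴.
Top flange: 11.6 × 0.7, A = 8.12 in², y = 12.65 in, Ī = 0.3315667 in⁴.
Hole (subtracted): ⌀0.49, A = 0.1885741 in², y = 0.35 in, Ī = 0.00282979 in⁴.
Centroid: ȳ = ΣA·y / ΣA = 6.561195 in.
Transfer each piece to the horizontal centroidal axis using Ī + A·d² with d = y − 6.561195:
  bottom flange: d = -6.211195 in → contributes +313.5926 in⁴
  web: d = -0.06119491 in → contributes +32.52953 in⁴
  top flange: d = 6.088805 in → contributes +301.3688 in⁴
  hole: d = -6.211195 in → contributes −7.277819 in⁴
Total I = 640.2131 in⁴.

I_xx ≈ 640.21 in⁴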